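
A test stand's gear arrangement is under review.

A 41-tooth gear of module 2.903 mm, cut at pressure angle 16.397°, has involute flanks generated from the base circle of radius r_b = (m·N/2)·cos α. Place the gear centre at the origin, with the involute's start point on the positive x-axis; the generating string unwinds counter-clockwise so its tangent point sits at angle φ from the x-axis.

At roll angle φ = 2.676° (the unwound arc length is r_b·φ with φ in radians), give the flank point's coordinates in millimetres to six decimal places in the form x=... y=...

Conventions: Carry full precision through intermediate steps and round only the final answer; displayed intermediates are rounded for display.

recognized (one wheel, involute flank): single-mesh tooth geometry, m = 2.903, N = 41
pitch radius r_p = m·N/2 = 2.903·41/2 = 59.511500
base radius r_b = r_p·cos α = 59.511500·cos 16.397° = 57.091093
roll angle φ = 2.676° = 0.04670501 rad
x = r_b·(cos φ + φ·sin φ) = 57.153327
y = r_b·(sin φ − φ·cos φ) = 0.001938

x=57.153327 y=0.001938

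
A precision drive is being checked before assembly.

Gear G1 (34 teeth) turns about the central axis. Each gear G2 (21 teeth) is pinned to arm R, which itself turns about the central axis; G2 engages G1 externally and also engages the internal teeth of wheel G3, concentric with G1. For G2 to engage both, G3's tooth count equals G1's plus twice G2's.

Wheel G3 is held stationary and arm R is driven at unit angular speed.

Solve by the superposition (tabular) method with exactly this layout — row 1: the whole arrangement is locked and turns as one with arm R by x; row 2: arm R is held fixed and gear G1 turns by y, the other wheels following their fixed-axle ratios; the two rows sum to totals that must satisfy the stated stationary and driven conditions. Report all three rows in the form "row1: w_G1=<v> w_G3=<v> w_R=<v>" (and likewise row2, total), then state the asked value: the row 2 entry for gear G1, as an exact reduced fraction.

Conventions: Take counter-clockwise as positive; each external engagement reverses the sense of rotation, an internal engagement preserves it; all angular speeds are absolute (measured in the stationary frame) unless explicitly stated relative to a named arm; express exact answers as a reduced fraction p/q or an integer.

planetary set (34T centre, 21T on arm, 76T internal) — Willis relation
row 1 (train locked, turned with arm): all members turn x
row 2 (arm held, sun turns y): ω_ring = −(34/76)·y, ω_arm = 0
boundary: total ω_ring = x − (34/76)·y = 0 and total ω_arm = x = 1  ⇒  y = 38/17, x = 1
row 2 ring = −(34/76)·38/17 = -1
totals (row 1 + row 2): sun 1 + 38/17 = 55/17, ring 1 + (-1) = 0, arm 1 + 0 = 1
asked cell (row2, sun) = 38/17

row1: w_G1=1 w_G3=1 w_R=1
row2: w_G1=38/17 w_G3=-1 w_R=0
total: w_G1=55/17 w_G3=0 w_R=1
asked value: 38/17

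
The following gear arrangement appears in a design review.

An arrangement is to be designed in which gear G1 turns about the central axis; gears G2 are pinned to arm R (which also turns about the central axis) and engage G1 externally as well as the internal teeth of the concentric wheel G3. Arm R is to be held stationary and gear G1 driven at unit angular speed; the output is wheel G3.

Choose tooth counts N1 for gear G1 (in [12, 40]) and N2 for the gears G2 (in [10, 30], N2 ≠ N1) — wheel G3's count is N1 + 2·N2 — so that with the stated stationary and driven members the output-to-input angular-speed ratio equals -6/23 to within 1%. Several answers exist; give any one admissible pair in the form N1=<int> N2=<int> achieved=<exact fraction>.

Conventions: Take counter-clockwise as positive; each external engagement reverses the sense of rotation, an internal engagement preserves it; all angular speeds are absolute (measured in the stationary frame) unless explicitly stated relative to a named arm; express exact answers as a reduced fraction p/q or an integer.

N1=12 N2=17 achieved=-6/23

topology: planetary set — design target -6/23, arm = carrier (Willis)
Willis with ω_arm = 0: ω_ring/ω_sun = −N1/N3; set equal to -6/23  ⇒  N3/N1 = −1/(-6/23) = 23/6
N3 = N1 + 2·N2  ⇒  N2/N1 = (N3/N1 − 1)/2 = (23/6 − 1)/2 = 17/12
smallest multiple with N1 ≥ 12 and N2 ≥ 10: k = 1  ⇒  N1 = 1·12 = 12, N2 = 1·17 = 17 (N1 ≤ 40, N2 ≤ 30, N2 ≠ N1 ✓), N3 = 12 + 2·17 = 46
check: −N1/N3 with N1 = 12, N3 = 46 gives -6/23; |achieved − target| = 0 ≤ 3/1150 ✓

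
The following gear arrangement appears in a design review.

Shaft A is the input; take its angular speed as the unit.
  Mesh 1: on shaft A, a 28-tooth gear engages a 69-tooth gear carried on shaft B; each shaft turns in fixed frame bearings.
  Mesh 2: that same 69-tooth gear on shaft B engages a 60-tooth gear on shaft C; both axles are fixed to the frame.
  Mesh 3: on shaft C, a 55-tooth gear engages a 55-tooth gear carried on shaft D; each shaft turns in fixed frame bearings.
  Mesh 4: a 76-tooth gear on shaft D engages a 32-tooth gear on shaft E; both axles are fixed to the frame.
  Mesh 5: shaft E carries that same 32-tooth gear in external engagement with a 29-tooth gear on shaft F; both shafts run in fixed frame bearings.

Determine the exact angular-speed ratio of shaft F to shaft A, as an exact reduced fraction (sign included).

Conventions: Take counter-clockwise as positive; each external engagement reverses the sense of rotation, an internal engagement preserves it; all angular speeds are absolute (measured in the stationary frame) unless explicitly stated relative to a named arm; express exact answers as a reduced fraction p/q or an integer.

-532/435

class = fixed-axis compound train [5 meshes; 5 ratios multiply, 5 sense flips]
mesh 1 [28T→69T]: running ratio 28/69, sense −
mesh 2 [69T→60T]: running ratio 7/15, sense +
mesh 3 [55T→55T]: running ratio 7/15, sense −
mesh 4 [76T→32T]: running ratio 133/120, sense +
mesh 5 [32T→29T]: running ratio 532/435, sense −
ω_out/ω_in = -532/435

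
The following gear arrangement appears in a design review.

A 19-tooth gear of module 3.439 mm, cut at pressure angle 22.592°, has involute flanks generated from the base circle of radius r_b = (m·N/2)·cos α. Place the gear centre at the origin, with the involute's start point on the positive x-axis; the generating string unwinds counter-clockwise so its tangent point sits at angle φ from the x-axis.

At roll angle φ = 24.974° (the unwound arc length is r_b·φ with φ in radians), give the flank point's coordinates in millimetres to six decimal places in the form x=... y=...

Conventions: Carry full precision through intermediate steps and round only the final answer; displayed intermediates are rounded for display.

x=32.894206 y=0.816927

topology: single-mesh involute geometry — m = 3.439, N = 19
pitch radius r_p = m·N/2 = 3.439·19/2 = 32.670500
base radius r_b = r_p·cos α = 32.670500·cos 22.592° = 30.163492
roll angle φ = 24.974° = 0.43587853 rad
x = r_b·(cos φ + φ·sin φ) = 32.894206
y = r_b·(sin φ − φ·cos φ) = 0.816927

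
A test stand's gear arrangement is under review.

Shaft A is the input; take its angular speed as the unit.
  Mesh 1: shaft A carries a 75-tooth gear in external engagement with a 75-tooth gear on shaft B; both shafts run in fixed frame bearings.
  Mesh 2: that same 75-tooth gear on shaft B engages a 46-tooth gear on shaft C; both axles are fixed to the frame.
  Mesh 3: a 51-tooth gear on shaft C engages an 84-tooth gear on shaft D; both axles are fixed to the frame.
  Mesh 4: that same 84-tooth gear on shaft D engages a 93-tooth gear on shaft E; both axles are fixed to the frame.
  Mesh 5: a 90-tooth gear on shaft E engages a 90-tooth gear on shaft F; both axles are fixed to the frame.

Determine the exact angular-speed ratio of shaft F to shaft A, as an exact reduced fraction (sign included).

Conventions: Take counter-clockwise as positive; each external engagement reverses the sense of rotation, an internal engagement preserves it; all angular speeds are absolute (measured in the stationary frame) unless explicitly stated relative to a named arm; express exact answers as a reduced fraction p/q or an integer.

-1275/1426

class = fixed-axis compound train [5 meshes; 5 ratios multiply, 5 sense flips]
mesh 1 [75T→75T]: running ratio 1, sense −
mesh 2 [75T→46T]: running ratio 75/46, sense +
mesh 3 [51T→84T]: running ratio 1275/1288, sense −
mesh 4 [84T→93T]: running ratio 1275/1426, sense +
mesh 5 [90T→90T]: running ratio 1275/1426, sense −
ω_out/ω_in = -1275/1426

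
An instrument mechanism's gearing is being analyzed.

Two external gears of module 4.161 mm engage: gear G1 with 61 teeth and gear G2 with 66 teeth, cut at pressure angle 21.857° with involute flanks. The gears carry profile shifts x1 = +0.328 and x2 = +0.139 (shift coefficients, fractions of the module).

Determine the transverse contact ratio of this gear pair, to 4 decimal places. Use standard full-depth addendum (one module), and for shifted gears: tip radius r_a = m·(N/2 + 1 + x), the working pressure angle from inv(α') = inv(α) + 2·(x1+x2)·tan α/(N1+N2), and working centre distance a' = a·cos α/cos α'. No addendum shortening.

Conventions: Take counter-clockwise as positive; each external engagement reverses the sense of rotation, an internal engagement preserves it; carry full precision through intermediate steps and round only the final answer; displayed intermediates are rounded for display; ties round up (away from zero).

single-mesh involute tooth geometry (61T engaging 66T at module 4.161)
base radii: r_b1 = 117.787655, r_b2 = 127.442381
tip radii: r_a1 = 132.436308, r_a2 = 142.052379
inv(α') = inv(21.857°) + 2·(+0.328+0.139)·tan α/(61+66) = 0.02259931  ⇒  α' = 22.85597°
a' = a·cos α / cos α' = 264.2235·cos 21.857°/cos 22.85597° = 266.125068
action lengths: √(r_a1²−r_b1²) = 60.542910, √(r_a2²−r_b2²) = 62.748051
base pitch p_b = π·m·cos α = 12.132486
CR = (60.542910 + 62.748051 − 266.125068·sin 22.85597°)/12.132486 = 1.642182
contact ratio ≈ 1.6422

1.6422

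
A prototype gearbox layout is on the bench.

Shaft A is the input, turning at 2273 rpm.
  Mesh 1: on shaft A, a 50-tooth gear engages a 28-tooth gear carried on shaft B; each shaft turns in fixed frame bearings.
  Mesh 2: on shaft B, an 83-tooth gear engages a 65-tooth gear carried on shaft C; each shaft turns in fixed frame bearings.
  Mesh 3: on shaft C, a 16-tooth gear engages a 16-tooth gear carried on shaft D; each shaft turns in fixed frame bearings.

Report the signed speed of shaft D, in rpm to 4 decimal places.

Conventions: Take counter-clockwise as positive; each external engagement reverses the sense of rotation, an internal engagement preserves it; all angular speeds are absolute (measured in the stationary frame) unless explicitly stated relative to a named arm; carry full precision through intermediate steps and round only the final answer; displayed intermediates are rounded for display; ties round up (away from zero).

-5182.9396 rpm

class = fixed-axis compound train [3 meshes; 3 ratios multiply, 3 sense flips]
mesh 1 [50T→28T]: ω = 2273.0000×50/28 = 4058.9286 rpm, sense flips to −
mesh 2 [83T→65T]: ω = 4058.9286×83/65 = 5182.9396 rpm, sense flips to +
mesh 3 [16T→16T]: ω = 5182.9396×16/16 = 5182.9396 rpm, sense flips to −
signed output speed = -5182.9396 rpm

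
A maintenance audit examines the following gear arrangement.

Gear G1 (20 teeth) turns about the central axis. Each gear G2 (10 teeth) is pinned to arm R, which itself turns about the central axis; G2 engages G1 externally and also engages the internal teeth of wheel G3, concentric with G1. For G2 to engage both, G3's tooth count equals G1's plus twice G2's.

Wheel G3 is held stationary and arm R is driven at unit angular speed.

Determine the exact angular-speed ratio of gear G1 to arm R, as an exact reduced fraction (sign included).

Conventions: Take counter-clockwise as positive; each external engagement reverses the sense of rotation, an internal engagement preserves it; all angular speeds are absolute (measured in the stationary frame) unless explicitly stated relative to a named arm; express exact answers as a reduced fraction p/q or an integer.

topology: planetary set — G1 20T / G2 10T / G3 40T, arm = carrier (Willis)
ring teeth: 20 + 2·10 = 40
20(ω_sun−ω_arm) = −40(ω_ring−ω_arm),  ω_ring = 0, ω_arm = 1
ω_sun = 1 − (40/20)(0−1) = 3
ω_out/ω_in = 3

3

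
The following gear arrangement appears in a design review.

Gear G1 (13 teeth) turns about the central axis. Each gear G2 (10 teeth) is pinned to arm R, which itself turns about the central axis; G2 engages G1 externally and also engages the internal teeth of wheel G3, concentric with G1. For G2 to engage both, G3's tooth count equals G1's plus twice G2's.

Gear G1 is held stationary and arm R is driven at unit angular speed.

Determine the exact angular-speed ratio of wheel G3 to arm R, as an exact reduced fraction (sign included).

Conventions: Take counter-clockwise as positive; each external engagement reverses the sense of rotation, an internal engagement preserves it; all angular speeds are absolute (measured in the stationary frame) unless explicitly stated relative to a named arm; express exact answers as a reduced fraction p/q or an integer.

topology: planetary set — G1 13T / G2 10T / G3 33T, arm = carrier (Willis)
ring teeth: 13 + 2·10 = 33
13(ω_sun−ω_arm) = −33(ω_ring−ω_arm),  ω_sun = 0, ω_arm = 1
ω_ring = 1 − (13/33)(0−1) = 46/33
ω_out/ω_in = 46/33

46/33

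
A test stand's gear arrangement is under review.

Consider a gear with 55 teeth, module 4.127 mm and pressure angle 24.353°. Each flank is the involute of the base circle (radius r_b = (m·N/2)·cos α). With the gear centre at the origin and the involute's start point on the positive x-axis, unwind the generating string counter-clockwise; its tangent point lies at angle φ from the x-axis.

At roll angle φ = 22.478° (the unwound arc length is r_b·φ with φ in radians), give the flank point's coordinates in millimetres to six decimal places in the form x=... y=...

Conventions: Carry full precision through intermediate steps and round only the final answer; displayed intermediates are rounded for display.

class = single-mesh tooth geometry [base-circle involute, m = 4.127, 55T]
pitch radius r_p = m·N/2 = 4.127·55/2 = 113.492500
base radius r_b = r_p·cos α = 113.492500·cos 24.353° = 103.394190
roll angle φ = 22.478° = 0.39231511 rad
x = r_b·(cos φ + φ·sin φ) = 111.047398
y = r_b·(sin φ − φ·cos φ) = 2.049184

x=111.047398 y=2.049184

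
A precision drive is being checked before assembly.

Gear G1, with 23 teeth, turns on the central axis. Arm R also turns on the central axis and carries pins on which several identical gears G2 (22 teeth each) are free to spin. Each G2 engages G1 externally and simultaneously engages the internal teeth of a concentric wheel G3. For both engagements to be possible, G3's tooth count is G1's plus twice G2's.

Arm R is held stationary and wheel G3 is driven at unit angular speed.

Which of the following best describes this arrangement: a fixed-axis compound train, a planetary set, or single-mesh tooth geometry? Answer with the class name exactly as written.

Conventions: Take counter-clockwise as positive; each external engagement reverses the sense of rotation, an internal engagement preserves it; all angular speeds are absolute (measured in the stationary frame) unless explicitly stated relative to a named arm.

planetary set

recognized (axles ride arm R): planetary set, 23/22/67 teeth
classification: planetary set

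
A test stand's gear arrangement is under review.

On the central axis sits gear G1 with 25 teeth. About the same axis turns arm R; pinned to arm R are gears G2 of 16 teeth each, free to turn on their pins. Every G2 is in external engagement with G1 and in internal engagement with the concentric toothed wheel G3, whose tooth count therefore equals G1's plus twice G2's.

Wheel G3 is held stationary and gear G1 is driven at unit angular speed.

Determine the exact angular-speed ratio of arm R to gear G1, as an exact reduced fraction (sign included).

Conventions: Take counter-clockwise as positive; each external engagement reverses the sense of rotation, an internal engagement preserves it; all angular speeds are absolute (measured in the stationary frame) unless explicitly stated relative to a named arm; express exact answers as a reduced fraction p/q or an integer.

25/82

topology: planetary set — G1 25T / G2 16T / G3 57T, arm = carrier (Willis)
ring teeth: 25 + 2·16 = 57
25(ω_sun−ω_arm) = −57(ω_ring−ω_arm),  ω_ring = 0, ω_sun = 1
25(1−ω_arm) = −57(0−ω_arm)  ⇒  82·ω_arm = 25  ⇒  ω_arm = 25/82
ω_out/ω_in = 25/82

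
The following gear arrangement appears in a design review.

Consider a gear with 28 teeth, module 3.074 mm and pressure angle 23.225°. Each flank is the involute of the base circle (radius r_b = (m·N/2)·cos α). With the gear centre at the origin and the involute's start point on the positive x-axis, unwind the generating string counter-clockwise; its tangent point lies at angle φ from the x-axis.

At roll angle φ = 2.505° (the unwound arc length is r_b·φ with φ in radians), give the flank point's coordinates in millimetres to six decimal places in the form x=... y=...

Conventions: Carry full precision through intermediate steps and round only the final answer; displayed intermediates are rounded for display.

single-mesh involute tooth geometry (28T wheel at module 3.074)
pitch radius r_p = m·N/2 = 3.074·28/2 = 43.036000
base radius r_b = r_p·cos α = 43.036000·cos 23.225° = 39.548507
roll angle φ = 2.505° = 0.04372050 rad
x = r_b·(cos φ + φ·sin φ) = 39.586287
y = r_b·(sin φ − φ·cos φ) = 0.001101

x=39.586287 y=0.001101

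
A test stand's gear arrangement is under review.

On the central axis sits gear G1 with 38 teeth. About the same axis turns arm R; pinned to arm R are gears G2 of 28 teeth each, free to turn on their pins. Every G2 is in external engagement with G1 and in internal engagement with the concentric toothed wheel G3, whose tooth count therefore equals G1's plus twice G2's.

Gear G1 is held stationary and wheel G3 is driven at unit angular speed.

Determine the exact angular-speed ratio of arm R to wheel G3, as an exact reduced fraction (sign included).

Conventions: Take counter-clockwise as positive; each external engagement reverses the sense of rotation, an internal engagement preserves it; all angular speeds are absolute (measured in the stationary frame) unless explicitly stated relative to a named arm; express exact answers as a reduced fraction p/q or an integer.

planetary set (38T centre, 28T on arm, 94T internal) — Willis relation
ring teeth: 38 + 2·28 = 94
38(ω_sun−ω_arm) = −94(ω_ring−ω_arm),  ω_sun = 0, ω_ring = 1
38(0−ω_arm) = −94(1−ω_arm)  ⇒  132·ω_arm = 94  ⇒  ω_arm = 47/66
ω_out/ω_in = 47/66

47/66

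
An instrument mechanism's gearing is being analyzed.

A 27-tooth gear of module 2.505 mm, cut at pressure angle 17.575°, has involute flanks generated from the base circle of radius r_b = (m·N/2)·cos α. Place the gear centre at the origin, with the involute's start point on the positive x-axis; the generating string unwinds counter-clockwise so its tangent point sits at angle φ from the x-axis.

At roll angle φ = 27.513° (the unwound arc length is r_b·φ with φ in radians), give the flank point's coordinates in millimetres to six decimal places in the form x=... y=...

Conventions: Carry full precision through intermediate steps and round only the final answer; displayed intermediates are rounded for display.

x=35.744357 y=1.162676

topology: single-mesh involute geometry — m = 2.505, N = 27
pitch radius r_p = m·N/2 = 2.505·27/2 = 33.817500
base radius r_b = r_p·cos α = 33.817500·cos 17.575° = 32.238984
roll angle φ = 27.513° = 0.48019244 rad
x = r_b·(cos φ + φ·sin φ) = 35.744357
y = r_b·(sin φ − φ·cos φ) = 1.162676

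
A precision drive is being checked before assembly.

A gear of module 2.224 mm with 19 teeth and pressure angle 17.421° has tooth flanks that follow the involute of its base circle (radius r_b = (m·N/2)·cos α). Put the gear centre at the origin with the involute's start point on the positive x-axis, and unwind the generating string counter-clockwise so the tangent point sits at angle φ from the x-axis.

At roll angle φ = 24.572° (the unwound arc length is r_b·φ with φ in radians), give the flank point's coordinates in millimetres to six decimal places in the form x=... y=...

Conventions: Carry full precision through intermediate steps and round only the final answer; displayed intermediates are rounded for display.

class = single-mesh tooth geometry [base-circle involute, m = 2.224, 19T]
pitch radius r_p = m·N/2 = 2.224·19/2 = 21.128000
base radius r_b = r_p·cos α = 21.128000·cos 17.421° = 20.158873
roll angle φ = 24.572° = 0.42886230 rad
x = r_b·(cos φ + φ·sin φ) = 21.928338
y = r_b·(sin φ − φ·cos φ) = 0.520343

x=21.928338 y=0.520343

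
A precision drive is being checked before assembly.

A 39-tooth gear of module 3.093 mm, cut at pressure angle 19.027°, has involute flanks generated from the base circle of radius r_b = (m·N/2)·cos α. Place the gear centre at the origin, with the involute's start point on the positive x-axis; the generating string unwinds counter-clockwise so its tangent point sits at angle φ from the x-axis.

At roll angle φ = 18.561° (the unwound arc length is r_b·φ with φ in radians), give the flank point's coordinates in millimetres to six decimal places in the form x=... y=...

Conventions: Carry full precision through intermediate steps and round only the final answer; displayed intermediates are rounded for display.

class = single-mesh tooth geometry [base-circle involute, m = 3.093, 39T]
pitch radius r_p = m·N/2 = 3.093·39/2 = 60.313500
base radius r_b = r_p·cos α = 60.313500·cos 19.027° = 57.018275
roll angle φ = 18.561° = 0.32395056 rad
x = r_b·(cos φ + φ·sin φ) = 59.932099
y = r_b·(sin φ − φ·cos φ) = 0.639388

x=59.932099 y=0.639388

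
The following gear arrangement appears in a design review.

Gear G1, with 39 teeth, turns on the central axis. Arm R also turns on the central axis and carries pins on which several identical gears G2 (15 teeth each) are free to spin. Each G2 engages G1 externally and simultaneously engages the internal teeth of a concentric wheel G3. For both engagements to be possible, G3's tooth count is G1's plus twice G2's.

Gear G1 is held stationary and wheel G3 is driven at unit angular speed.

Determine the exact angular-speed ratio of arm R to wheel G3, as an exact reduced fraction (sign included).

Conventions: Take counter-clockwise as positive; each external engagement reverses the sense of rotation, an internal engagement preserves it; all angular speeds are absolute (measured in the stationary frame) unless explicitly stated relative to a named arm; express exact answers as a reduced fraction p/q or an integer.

class = planetary set [G3 = 39+2·15 = 69; Willis about the carrier]
ring teeth: 39 + 2·15 = 69
39(ω_sun−ω_arm) = −69(ω_ring−ω_arm),  ω_sun = 0, ω_ring = 1
39(0−ω_arm) = −69(1−ω_arm)  ⇒  108·ω_arm = 69  ⇒  ω_arm = 23/36
ω_out/ω_in = 23/36

23/36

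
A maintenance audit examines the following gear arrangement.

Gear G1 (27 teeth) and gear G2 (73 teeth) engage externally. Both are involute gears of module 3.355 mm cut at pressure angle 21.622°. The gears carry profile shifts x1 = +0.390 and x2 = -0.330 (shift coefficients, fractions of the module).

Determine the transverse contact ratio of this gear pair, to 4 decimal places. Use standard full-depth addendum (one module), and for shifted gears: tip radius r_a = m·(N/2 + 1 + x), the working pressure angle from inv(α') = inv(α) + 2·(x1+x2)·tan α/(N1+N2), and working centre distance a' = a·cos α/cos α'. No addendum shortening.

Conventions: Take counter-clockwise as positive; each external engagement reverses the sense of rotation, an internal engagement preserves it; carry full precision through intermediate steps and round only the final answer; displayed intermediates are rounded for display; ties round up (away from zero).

recognized (one external pair, fixed centres): single-mesh tooth geometry, m = 3.355, N1 = 27, N2 = 73
base radii: r_b1 = 42.105496, r_b2 = 113.840786
tip radii: r_a1 = 49.955950, r_a2 = 124.705350
inv(α') = inv(21.622°) + 2·(+0.390-0.330)·tan α/(27+73) = 0.01947280  ⇒  α' = 21.79395°
a' = a·cos α / cos α' = 167.7500·cos 21.622°/cos 21.79395° = 167.950540
action lengths: √(r_a1²−r_b1²) = 26.883529, √(r_a2²−r_b2²) = 50.908739
base pitch p_b = π·m·cos α = 9.798394
CR = (26.883529 + 50.908739 − 167.950540·sin 21.79395°)/9.798394 = 1.575494
contact ratio ≈ 1.5755

1.5755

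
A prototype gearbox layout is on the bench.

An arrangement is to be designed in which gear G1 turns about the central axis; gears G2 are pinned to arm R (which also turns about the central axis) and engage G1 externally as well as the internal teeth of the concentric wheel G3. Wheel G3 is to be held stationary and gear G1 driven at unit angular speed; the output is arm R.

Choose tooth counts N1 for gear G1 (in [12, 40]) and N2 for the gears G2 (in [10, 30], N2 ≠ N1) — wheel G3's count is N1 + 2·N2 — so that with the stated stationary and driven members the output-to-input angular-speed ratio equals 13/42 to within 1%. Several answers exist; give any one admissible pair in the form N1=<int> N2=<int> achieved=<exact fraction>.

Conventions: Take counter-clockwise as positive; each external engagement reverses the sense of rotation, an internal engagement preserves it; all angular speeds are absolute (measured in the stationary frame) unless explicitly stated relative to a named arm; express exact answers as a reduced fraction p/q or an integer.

N1=26 N2=16 achieved=13/42

topology: planetary set — design target 13/42, arm = carrier (Willis)
Willis with ω_ring = 0: ω_arm/ω_sun = N1/(N1+N3); set equal to 13/42  ⇒  N3/N1 = 1/(13/42) − 1 = 29/13
N3 = N1 + 2·N2  ⇒  N2/N1 = (N3/N1 − 1)/2 = (29/13 − 1)/2 = 8/13
smallest multiple with N1 ≥ 12 and N2 ≥ 10: k = 2  ⇒  N1 = 2·13 = 26, N2 = 2·8 = 16 (N1 ≤ 40, N2 ≤ 30, N2 ≠ N1 ✓), N3 = 26 + 2·16 = 58
check: N1/(N1+N3) with N1 = 26, N3 = 58 gives 13/42; |achieved − target| = 0 ≤ 13/4200 ✓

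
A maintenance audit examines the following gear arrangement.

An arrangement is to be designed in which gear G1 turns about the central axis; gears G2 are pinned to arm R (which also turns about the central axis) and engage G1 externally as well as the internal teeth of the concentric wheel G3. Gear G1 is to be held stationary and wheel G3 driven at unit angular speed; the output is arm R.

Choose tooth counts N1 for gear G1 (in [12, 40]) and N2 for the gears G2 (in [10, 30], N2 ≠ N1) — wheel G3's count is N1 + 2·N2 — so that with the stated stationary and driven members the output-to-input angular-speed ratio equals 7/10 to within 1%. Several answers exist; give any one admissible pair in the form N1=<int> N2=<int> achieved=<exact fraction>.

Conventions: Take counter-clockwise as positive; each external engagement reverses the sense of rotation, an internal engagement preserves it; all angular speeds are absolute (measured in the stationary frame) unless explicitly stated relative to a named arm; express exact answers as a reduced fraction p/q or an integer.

design class (target 7/10): planetary set
Willis with ω_sun = 0: ω_arm/ω_ring = N3/(N1+N3); set equal to 7/10  ⇒  N3/N1 = (7/10)/(1 − 7/10) = 7/3
N3 = N1 + 2·N2  ⇒  N2/N1 = (N3/N1 − 1)/2 = (7/3 − 1)/2 = 2/3
smallest multiple with N1 ≥ 12 and N2 ≥ 10: k = 5  ⇒  N1 = 5·3 = 15, N2 = 5·2 = 10 (N1 ≤ 40, N2 ≤ 30, N2 ≠ N1 ✓), N3 = 15 + 2·10 = 35
check: N3/(N1+N3) with N1 = 15, N3 = 35 gives 7/10; |achieved − target| = 0 ≤ 7/1000 ✓

N1=15 N2=10 achieved=7/10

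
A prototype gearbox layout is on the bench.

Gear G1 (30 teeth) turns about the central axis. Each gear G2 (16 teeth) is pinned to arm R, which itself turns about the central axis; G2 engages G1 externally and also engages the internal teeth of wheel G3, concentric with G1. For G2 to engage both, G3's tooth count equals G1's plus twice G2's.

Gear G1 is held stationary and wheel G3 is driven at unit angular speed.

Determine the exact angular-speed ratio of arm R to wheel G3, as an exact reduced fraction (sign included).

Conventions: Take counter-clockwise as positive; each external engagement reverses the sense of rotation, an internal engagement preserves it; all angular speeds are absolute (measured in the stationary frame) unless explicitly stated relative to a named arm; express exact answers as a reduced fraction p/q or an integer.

class = planetary set [G3 = 30+2·16 = 62; Willis about the carrier]
ring teeth: 30 + 2·16 = 62
30(ω_sun−ω_arm) = −62(ω_ring−ω_arm),  ω_sun = 0, ω_ring = 1
30(0−ω_arm) = −62(1−ω_arm)  ⇒  92·ω_arm = 62  ⇒  ω_arm = 31/46
ω_out/ω_in = 31/46

31/46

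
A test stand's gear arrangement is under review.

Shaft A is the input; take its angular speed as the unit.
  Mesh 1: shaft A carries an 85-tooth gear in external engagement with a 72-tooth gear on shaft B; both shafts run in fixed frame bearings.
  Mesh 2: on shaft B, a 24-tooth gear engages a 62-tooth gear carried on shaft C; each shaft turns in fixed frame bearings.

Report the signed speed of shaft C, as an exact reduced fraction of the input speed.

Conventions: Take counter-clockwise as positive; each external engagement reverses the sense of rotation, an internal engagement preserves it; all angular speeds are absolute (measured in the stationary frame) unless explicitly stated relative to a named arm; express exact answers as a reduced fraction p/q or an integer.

85/186

2-mesh fixed-axis compound train (all bearings frame-fixed)
mesh 1 [85T→72T]: |ω|/ω_in = 1×85/72 = 85/72, sense flips to −
mesh 2 [24T→62T]: |ω|/ω_in = (85/72)×24/62 = 85/186, sense flips to +
signed output speed (× input speed) = 85/186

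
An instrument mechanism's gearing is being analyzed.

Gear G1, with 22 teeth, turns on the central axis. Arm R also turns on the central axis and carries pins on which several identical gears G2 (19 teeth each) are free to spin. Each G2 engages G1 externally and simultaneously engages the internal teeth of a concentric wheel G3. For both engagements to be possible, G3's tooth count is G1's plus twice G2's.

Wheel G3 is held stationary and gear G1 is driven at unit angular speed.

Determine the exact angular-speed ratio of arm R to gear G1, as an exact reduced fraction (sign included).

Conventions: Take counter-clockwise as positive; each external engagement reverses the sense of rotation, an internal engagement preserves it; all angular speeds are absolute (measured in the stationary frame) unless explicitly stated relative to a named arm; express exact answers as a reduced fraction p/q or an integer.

11/41

planetary set (22T centre, 19T on arm, 60T internal) — Willis relation
ring teeth: 22 + 2·19 = 60
22(ω_sun−ω_arm) = −60(ω_ring−ω_arm),  ω_ring = 0, ω_sun = 1
22(1−ω_arm) = −60(0−ω_arm)  ⇒  82·ω_arm = 22  ⇒  ω_arm = 11/41
ω_out/ω_in = 11/41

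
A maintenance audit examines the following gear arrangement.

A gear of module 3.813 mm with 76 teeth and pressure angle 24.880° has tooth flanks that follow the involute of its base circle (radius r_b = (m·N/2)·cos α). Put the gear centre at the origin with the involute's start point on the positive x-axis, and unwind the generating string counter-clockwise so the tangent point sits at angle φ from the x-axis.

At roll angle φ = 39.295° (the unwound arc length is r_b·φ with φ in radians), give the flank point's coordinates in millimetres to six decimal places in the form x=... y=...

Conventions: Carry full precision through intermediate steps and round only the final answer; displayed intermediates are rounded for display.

recognized (one wheel, involute flank): single-mesh tooth geometry, m = 3.813, N = 76
pitch radius r_p = m·N/2 = 3.813·76/2 = 144.894000
base radius r_b = r_p·cos α = 144.894000·cos 24.880° = 131.446522
roll angle φ = 39.295° = 0.68582713 rad
x = r_b·(cos φ + φ·sin φ) = 158.818808
y = r_b·(sin φ − φ·cos φ) = 13.480475

x=158.818808 y=13.480475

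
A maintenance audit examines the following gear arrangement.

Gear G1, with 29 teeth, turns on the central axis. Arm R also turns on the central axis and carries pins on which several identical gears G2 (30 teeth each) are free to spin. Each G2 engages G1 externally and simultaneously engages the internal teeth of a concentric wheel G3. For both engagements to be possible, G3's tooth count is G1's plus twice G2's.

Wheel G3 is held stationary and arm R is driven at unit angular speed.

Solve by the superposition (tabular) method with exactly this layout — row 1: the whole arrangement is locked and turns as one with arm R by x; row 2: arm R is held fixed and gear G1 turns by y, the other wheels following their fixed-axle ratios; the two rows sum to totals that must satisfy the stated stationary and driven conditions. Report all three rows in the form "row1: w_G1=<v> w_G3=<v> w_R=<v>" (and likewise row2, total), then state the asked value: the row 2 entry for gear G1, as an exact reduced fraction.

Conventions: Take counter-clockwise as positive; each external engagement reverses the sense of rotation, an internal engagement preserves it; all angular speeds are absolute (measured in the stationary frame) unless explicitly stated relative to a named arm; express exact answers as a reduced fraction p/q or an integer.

row1: w_G1=1 w_G3=1 w_R=1
row2: w_G1=89/29 w_G3=-1 w_R=0
total: w_G1=118/29 w_G3=0 w_R=1
asked value: 89/29

recognized (axles ride arm R): planetary set, 29/30/89 teeth
row 1 (train locked, turned with arm): all members turn x
superposition row 2 [arm held]: sun y, ring −(29/89)·y, arm 0
boundary: total ω_ring = x − (29/89)·y = 0 and total ω_arm = x = 1  ⇒  y = 89/29, x = 1
row 2 ring = −(29/89)·89/29 = -1
totals (row 1 + row 2): sun 1 + 89/29 = 118/29, ring 1 + (-1) = 0, arm 1 + 0 = 1
asked cell (row2, sun) = 89/29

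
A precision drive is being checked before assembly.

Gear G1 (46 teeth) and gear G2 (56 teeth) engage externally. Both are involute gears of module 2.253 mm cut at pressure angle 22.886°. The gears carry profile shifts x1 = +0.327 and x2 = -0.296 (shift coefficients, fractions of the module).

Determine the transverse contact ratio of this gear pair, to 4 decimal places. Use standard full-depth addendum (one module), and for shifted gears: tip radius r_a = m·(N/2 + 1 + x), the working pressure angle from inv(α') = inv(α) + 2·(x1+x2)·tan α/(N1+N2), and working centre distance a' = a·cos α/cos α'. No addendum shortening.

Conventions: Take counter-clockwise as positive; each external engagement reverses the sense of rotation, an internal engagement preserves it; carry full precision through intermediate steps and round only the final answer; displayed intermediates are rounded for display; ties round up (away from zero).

class = single-mesh tooth geometry [involute pair 46T × 56T, m = 2.253]
base radii: r_b1 = 47.739832, r_b2 = 58.118056
tip radii: r_a1 = 54.808731, r_a2 = 64.670112
inv(α') = inv(22.886°) + 2·(+0.327-0.296)·tan α/(46+56) = 0.02294916  ⇒  α' = 22.96817°
a' = a·cos α / cos α' = 114.9030·cos 22.886°/cos 22.96817° = 114.972724
action lengths: √(r_a1²−r_b1²) = 26.924068, √(r_a2²−r_b2²) = 28.363972
base pitch p_b = π·m·cos α = 6.520831
CR = (26.924068 + 28.363972 − 114.972724·sin 22.96817°)/6.520831 = 1.598479
contact ratio ≈ 1.5985

1.5985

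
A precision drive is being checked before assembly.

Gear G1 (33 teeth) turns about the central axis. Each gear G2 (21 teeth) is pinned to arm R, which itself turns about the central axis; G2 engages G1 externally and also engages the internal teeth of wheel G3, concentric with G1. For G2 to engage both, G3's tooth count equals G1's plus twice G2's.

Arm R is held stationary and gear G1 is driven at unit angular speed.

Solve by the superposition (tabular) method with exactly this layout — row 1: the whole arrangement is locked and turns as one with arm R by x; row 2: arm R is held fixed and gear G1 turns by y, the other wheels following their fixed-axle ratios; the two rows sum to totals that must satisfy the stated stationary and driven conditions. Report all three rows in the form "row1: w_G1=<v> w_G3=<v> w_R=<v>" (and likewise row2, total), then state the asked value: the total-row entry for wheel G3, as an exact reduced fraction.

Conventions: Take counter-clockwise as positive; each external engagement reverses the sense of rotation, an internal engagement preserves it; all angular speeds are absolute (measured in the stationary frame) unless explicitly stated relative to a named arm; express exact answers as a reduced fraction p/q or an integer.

planetary set (33T centre, 21T on arm, 75T internal) — Willis relation
row 1 (train locked, turned with arm): all members turn x
row 2: sun turns y, ring = −(33/75)·y, arm 0
boundary: total ω_arm = x = 0 and total ω_sun = x + y = 1  ⇒  y = 1, x = 0
row 2 ring = −(33/75)·1 = -11/25
totals (row 1 + row 2): sun 0 + 1 = 1, ring 0 + (-11/25) = -11/25, arm 0 + 0 = 0
asked cell (total, ring) = -11/25

row1: w_G1=0 w_G3=0 w_R=0
row2: w_G1=1 w_G3=-11/25 w_R=0
total: w_G1=1 w_G3=-11/25 w_R=0
asked value: -11/25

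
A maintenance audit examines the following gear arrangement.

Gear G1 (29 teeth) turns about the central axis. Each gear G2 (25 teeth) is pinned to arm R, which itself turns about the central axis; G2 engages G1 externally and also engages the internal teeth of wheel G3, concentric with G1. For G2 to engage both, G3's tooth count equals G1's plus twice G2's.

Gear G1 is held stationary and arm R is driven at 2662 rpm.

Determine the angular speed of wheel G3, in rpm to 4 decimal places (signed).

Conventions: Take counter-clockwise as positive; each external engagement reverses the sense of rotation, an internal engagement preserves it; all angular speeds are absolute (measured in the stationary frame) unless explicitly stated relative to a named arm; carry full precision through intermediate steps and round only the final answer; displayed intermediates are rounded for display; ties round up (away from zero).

class = planetary set [G3 = 29+2·25 = 79; Willis about the carrier]
normalise by the input: solve with ω_arm = 1, then scale by 2662 rpm
ring teeth: 29 + 2·25 = 79
29(ω_sun−ω_arm) = −79(ω_ring−ω_arm),  ω_sun = 0, ω_arm = 1
ω_ring = 1 − (29/79)(0−1) = 108/79
scale: ω_ring = 108/79 × 2662 rpm = +3639.1899 rpm

+3639.1899 rpm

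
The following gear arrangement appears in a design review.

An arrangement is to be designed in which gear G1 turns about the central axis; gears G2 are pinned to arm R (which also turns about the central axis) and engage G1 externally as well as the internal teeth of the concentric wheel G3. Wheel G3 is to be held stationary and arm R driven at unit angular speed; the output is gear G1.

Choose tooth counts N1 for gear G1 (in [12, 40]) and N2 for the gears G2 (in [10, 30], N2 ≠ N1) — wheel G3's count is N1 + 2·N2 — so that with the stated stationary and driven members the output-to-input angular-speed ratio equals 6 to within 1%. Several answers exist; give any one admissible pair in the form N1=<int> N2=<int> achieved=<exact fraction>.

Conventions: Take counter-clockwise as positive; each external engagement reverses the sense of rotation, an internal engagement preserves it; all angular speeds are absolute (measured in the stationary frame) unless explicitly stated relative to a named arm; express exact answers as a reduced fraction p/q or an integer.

N1=12 N2=24 achieved=6

class = planetary set [ratio 6 wanted; Willis about the carrier]
Willis with ω_ring = 0: ω_sun/ω_arm = (N1+N3)/N1; set equal to 6  ⇒  N3/N1 = 6 − 1 = 5
N3 = N1 + 2·N2  ⇒  N2/N1 = (N3/N1 − 1)/2 = (5 − 1)/2 = 2
smallest multiple with N1 ≥ 12 and N2 ≥ 10: k = 12  ⇒  N1 = 12·1 = 12, N2 = 12·2 = 24 (N1 ≤ 40, N2 ≤ 30, N2 ≠ N1 ✓), N3 = 12 + 2·24 = 60
check: (N1+N3)/N1 with N1 = 12, N3 = 60 gives 6; |achieved − target| = 0 ≤ 3/50 ✓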